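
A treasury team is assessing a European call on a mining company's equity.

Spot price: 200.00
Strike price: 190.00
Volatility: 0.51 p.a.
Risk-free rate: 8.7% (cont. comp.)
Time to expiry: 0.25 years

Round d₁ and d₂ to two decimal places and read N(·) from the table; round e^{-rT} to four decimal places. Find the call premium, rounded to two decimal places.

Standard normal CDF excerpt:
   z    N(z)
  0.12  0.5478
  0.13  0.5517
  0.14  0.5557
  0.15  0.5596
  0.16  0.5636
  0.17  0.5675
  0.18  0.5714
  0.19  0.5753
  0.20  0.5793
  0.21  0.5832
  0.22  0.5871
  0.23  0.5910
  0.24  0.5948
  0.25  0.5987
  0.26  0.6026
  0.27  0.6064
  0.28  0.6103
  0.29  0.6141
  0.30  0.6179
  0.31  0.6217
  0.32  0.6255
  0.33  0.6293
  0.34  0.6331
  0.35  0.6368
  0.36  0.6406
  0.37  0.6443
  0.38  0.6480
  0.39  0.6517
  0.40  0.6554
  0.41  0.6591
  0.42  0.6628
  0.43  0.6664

T = 0.25;  σ√T = 0.2550
d₁ = [ln(200/190) + (0.087 + ½·0.51²)·0.25] / (σ√T) = (0.0513 + 0.0543) / 0.2550 = 0.4139 ⇒ 0.41
d₂ = 0.4139 − 0.2550 = 0.1589 ⇒ 0.16
exp(−rT) = exp(−0.087·0.25) = 0.9785
C = 200·N(0.41) − 190·0.9785·N(0.16) = 200·0.6591 − 190·0.9785·0.5636 = 131.8200 − 104.7817 = 27.0383

27.04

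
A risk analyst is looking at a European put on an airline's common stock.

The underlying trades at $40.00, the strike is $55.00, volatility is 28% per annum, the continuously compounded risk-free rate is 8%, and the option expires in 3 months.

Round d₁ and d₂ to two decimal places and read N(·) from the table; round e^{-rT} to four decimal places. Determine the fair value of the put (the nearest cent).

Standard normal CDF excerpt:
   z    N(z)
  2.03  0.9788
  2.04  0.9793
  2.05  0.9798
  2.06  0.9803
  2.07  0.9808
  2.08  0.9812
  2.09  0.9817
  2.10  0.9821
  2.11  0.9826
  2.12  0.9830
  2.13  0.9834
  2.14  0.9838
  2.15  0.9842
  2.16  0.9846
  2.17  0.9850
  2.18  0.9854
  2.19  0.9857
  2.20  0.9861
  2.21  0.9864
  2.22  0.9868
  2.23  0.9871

T = 0.25;  σ√T = 0.1400
d₁ = [ln(40/55) + (0.08 + 0.28²/2)·0.25] / 0.1400 = [-0.3185 + 0.0298] / 0.1400 = -2.0618 ≈ -2.06
d₂ = d₁ − σ√T = -2.0618 − 0.1400 = -2.2018 ≈ -2.20
exp(−rT) = exp(−0.08·0.25) = 0.9802
N(−d₂) = N(2.20) = 0.9861;  N(−d₁) = N(2.06) = 0.9803
P = 55·0.9802·0.9861 − 40·0.9803 = 53.1616 − 39.2120 = 13.9496

$13.95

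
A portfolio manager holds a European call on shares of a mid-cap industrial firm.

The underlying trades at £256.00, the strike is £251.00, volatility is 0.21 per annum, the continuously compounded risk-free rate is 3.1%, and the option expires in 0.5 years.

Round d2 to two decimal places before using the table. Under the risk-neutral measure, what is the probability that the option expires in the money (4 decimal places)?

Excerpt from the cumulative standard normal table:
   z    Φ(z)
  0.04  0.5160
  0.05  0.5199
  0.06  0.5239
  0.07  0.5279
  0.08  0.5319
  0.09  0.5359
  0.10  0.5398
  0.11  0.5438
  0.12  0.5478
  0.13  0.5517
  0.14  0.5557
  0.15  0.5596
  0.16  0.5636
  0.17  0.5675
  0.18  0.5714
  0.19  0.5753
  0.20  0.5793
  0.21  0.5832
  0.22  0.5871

T = 0.5;  σ√T = 0.1485
d₁ = [ln(256/251) + (0.031 + 0.21²/2)·0.5] / 0.1485 = [0.0197 + 0.0265] / 0.1485 = 0.3115 which rounds to 0.31
d₂ = d₁ − σ√T = 0.3115 − 0.1485 = 0.1630 which rounds to 0.16
Risk-neutral Pr[S_T > K] = N(d₂) = N(0.16) = 0.5636

0.5636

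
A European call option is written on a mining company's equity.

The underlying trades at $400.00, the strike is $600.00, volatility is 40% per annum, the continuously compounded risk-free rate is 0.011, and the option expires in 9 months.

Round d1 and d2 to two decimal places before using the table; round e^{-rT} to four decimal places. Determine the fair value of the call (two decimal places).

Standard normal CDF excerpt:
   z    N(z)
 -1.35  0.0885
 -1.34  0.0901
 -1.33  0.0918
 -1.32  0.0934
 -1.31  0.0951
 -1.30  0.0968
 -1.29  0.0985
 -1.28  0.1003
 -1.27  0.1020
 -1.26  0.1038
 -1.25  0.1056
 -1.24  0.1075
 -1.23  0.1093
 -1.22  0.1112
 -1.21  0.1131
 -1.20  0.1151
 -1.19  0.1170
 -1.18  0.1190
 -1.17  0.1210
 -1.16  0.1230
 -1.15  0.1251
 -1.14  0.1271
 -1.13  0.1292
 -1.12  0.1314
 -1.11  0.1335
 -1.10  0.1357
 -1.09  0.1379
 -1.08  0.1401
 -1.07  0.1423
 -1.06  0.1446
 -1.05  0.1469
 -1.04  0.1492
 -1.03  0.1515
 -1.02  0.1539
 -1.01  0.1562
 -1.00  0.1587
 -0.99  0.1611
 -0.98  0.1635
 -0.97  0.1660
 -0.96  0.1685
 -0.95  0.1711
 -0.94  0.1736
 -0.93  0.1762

$10.82

σ√T = 0.4 × 0.8660 = 0.3464
d₁ = [ln(400/600) + (0.011 + 0.4²/2)·0.75] / 0.3464 = [-0.4055 + 0.0683] / 0.3464 = -0.9735 which rounds to -0.97
d₂ = d₁ − σ√T = -0.9735 − 0.3464 = -1.3199 which rounds to -1.32
exp(−rT) = exp(−0.011·0.75) = 0.9918
C = 400·N(-0.97) − 600·0.9918·N(-1.32) = 400·0.1660 − 600·0.9918·0.0934 = 66.4000 − 55.5805 = 10.8195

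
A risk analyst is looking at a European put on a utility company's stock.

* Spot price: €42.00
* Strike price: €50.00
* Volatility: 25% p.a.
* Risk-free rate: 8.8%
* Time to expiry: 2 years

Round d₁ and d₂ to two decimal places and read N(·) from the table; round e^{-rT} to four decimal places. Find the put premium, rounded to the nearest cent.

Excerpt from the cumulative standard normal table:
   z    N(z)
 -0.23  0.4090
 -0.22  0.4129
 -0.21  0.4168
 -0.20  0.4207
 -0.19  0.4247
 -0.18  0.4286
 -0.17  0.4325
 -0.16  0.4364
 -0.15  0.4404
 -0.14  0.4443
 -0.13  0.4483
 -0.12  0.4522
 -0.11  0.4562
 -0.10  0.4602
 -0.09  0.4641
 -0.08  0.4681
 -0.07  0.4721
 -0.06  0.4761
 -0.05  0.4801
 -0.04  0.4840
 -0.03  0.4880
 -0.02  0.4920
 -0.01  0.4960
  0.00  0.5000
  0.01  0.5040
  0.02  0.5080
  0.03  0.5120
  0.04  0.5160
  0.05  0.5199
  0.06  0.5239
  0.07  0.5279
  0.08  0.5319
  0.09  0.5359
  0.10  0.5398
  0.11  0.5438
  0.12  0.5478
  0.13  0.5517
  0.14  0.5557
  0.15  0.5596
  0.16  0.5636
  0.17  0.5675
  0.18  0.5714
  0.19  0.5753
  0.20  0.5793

€5.79

σ√T = 0.25·√2 = 0.3536
d₁ = [ln(42/50) + (0.088 + 0.25²/2)·2] / 0.3536 = [-0.1744 + 0.2385] / 0.3536 = 0.1814 which rounds to 0.18
d₂ = d₁ − σ√T = 0.1814 − 0.3536 = -0.1721 which rounds to -0.17
e^(−rT) = e^(−0.088·2) = 0.8386
N(−d₂) = N(0.17) = 0.5675;  N(−d₁) = N(-0.18) = 0.4286
P = 50·0.8386·0.5675 − 42·0.4286 = 23.7953 − 18.0012 = 5.7941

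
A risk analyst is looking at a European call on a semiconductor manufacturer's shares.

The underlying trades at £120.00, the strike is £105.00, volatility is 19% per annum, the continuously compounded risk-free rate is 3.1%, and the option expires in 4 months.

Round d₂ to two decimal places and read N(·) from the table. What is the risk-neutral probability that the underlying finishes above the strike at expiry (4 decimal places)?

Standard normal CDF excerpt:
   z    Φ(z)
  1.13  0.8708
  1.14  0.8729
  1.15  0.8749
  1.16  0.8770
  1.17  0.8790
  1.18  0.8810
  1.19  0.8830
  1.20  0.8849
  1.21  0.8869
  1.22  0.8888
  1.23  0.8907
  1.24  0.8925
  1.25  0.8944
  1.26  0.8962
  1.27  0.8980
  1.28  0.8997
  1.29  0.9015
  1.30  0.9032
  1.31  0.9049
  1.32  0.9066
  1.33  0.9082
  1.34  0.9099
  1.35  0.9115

0.8962

T = 0.3333;  σ√T = 0.1097
d₁ = [ln(120/105) + (0.031 + ½·0.19²)·0.3333] / (σ√T) = (0.1335 + 0.0163) / 0.1097 = 1.3663 ≈ 1.37
d₂ = 1.3663 − 0.1097 = 1.2566 ≈ 1.26
Pr(exercise) under Q = N(d₂) = 0.8962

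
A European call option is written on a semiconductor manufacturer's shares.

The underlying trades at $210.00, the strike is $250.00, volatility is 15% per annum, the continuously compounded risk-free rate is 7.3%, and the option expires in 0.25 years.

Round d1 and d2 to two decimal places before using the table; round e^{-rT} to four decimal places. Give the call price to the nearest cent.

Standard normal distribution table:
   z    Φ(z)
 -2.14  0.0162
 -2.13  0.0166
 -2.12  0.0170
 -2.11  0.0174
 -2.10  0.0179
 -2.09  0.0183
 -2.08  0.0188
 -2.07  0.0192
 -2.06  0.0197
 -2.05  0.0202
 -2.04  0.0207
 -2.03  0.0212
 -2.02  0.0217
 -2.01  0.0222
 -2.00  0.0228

$0.17

σ√T = 0.15·√0.25 = 0.0750
d₁ = [ln(210/250) + (0.073 + ½·0.15²)·0.25] / (σ√T) = (-0.1744 + 0.0211) / 0.0750 = -2.0439 which rounds to -2.04
d₂ = -2.0439 − 0.0750 = -2.1189 which rounds to -2.12
e^(−rT) = e^(−0.073·0.25) = 0.9819
N(d₁) = N(-2.04) = 0.0207;  N(d₂) = N(-2.12) = 0.0170
C = 210·0.0207 − 250·0.9819·0.0170 = 4.3470 − 4.1731 = 0.1739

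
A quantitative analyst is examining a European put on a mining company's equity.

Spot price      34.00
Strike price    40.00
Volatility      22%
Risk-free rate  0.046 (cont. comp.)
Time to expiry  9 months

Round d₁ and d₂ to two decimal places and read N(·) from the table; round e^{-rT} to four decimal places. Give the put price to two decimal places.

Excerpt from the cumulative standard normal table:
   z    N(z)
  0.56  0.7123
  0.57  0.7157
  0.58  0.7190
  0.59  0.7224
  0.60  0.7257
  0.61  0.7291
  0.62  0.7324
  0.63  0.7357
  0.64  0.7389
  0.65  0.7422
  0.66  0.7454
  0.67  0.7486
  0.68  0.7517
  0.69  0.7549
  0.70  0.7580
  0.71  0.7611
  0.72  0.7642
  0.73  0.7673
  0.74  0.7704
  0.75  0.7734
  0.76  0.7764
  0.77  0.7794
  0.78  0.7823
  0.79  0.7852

5.67

T = 0.75;  σ√T = 0.1905
d₁ = [ln(34/40) + (0.046 + 0.22²/2)·0.75] / 0.1905 = [-0.1625 + 0.0527] / 0.1905 = -0.5767 which rounds to -0.58
d₂ = d₁ − σ√T = -0.5767 − 0.1905 = -0.7672 which rounds to -0.77
exp(−rT) = exp(−0.046·0.75) = 0.9661
N(−d₂) = N(0.77) = 0.7794;  N(−d₁) = N(0.58) = 0.7190
P = 40·0.9661·0.7794 − 34·0.7190 = 30.1191 − 24.4460 = 5.6731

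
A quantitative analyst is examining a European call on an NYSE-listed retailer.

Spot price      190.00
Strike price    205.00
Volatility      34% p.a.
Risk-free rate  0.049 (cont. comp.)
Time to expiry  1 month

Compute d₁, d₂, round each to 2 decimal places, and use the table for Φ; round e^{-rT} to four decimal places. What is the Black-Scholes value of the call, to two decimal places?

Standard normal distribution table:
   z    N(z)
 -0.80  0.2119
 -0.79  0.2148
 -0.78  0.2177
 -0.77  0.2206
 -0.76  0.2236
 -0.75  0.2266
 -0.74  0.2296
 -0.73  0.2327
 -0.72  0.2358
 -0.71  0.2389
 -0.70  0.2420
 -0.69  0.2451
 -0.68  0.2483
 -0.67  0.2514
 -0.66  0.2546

σ√T = 0.34·√0.08333 = 0.0981
d₁ = [ln(190/205) + (0.049 + 0.34²/2)·0.08333] / 0.0981 = [-0.0760 + 0.0089] / 0.0981 = -0.6835 ≈ -0.68
d₂ = d₁ − σ√T = -0.6835 − 0.0981 = -0.7817 ≈ -0.78
e^(−rT) = e^(−0.049·0.08333) = 0.9959
N(d₁) = N(-0.68) = 0.2483;  N(d₂) = N(-0.78) = 0.2177
C = 190·0.2483 − 205·0.9959·0.2177 = 47.1770 − 44.4455 = 2.7315

2.73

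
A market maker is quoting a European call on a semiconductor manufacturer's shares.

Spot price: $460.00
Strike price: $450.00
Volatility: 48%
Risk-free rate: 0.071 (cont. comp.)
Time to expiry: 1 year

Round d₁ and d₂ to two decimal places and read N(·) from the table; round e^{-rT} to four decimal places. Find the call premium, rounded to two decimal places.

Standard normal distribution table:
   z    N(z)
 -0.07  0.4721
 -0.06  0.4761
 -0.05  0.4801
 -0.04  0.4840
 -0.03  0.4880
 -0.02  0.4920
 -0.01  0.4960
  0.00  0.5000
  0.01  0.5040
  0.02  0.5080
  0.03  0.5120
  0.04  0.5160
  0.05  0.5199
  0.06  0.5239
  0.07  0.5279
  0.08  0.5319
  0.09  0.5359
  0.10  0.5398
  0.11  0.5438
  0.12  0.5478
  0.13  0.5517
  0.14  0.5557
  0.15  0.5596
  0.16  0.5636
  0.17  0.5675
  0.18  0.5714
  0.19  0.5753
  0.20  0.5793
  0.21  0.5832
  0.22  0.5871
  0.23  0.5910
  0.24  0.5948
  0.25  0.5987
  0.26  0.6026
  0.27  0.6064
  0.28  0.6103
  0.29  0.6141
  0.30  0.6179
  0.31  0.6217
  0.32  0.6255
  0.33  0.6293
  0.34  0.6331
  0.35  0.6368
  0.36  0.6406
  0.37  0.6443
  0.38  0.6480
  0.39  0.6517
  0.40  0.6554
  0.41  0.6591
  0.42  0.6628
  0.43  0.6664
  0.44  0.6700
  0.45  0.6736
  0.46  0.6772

T = 1;  σ√T = 0.4800
d₁ = [ln(460/450) + (0.071 + ½·0.48²)·1] / (σ√T) = (0.0220 + 0.1862) / 0.4800 = 0.4337 ≈ 0.43
d₂ = 0.4337 − 0.4800 = -0.0463 ≈ -0.05
exp(−rT) = exp(−0.071·1) = 0.9315
C = 460·N(0.43) − 450·0.9315·N(-0.05) = 460·0.6664 − 450·0.9315·0.4801 = 306.5440 − 201.2459 = 105.2981

$105.30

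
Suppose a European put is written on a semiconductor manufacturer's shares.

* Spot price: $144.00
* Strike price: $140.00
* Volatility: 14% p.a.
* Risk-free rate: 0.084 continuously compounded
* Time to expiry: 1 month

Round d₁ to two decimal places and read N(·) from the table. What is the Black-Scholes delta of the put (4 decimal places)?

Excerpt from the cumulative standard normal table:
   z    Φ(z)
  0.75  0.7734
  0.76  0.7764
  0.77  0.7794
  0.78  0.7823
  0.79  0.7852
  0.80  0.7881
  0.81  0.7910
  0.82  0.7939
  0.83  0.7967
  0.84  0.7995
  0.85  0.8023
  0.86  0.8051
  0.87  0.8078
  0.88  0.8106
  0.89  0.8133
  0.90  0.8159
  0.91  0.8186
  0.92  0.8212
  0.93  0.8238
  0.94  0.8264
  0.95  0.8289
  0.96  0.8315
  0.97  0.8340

σ√T = 0.14 × 0.2887 = 0.0404
d₁ = [ln(144/140) + (0.084 + 0.14²/2)·0.08333] / 0.0404 = [0.0282 + 0.0078] / 0.0404 = 0.8905 ⇒ 0.89
N(d₁) = N(0.89) = 0.8133
Δ_put = N(d₁) − 1 = 0.8133 − 1 = -0.1867

-0.1867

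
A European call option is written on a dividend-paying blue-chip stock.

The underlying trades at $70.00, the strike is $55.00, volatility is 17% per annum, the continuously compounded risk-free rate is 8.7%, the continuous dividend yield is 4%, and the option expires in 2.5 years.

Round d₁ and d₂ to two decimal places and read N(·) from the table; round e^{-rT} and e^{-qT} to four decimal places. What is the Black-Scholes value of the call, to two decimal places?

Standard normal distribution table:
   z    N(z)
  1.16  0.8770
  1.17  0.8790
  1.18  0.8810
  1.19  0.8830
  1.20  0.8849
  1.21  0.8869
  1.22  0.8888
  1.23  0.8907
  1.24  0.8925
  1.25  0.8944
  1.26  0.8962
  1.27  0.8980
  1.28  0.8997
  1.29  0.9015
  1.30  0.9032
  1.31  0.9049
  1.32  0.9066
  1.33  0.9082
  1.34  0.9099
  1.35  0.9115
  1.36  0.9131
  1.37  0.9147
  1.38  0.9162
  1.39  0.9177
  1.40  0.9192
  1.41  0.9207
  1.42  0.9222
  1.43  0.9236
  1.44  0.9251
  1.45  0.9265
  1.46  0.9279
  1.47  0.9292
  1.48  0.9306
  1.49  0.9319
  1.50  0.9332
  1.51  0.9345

σ√T = 0.17·√2.5 = 0.2688
ln(S/K) + (r − q + σ²/2)T = ln(70/55) + (0.087 − 0.04 + 0.17²/2)·2.5 = 0.2412 + 0.1536 = 0.3948
d₁ = 0.3948 / 0.2688 = 1.4687 which rounds to 1.47
d₂ = d₁ − σ√T = 1.4687 − 0.2688 = 1.1999 which rounds to 1.20
e^(−qT) = e^(−0.04·2.5) = 0.9048;  e^(−rT) = e^(−0.087·2.5) = 0.8045
C = 70·0.9048·N(1.47) − 55·0.8045·N(1.20) = 70·0.9048·0.9292 − 55·0.8045·0.8849 = 58.8518 − 39.1546 = 19.6972

$19.70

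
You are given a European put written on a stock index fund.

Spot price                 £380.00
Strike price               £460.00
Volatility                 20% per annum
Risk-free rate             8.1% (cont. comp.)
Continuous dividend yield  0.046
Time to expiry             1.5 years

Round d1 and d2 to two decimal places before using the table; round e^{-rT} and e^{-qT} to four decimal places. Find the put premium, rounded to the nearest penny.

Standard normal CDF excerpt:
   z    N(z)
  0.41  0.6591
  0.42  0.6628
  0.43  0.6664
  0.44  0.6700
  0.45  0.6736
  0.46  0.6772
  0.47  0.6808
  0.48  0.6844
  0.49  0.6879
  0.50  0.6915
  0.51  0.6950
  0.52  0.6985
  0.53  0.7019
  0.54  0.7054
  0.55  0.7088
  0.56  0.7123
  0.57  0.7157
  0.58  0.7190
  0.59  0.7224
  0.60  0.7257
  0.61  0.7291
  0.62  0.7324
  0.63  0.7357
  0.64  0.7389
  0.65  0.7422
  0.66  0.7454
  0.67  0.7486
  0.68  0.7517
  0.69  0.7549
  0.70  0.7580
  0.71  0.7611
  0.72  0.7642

£69.91

T = 1.5;  σ√T = 0.2449
d₁ = [ln(380/460) + (0.081 − 0.046 + 0.2²/2)·1.5] / 0.2449 = [-0.1911 + 0.0825] / 0.2449 = -0.4432 ≈ -0.44
d₂ = d₁ − σ√T = -0.4432 − 0.2449 = -0.6881 ≈ -0.69
exp(−qT) = exp(−0.046·1.5) = 0.9333;  exp(−rT) = exp(−0.081·1.5) = 0.8856
P = 460·0.8856·N(0.69) − 380·0.9333·N(0.44) = 460·0.8856·0.7549 − 380·0.9333·0.6700 = 307.5281 − 237.6182 = 69.9100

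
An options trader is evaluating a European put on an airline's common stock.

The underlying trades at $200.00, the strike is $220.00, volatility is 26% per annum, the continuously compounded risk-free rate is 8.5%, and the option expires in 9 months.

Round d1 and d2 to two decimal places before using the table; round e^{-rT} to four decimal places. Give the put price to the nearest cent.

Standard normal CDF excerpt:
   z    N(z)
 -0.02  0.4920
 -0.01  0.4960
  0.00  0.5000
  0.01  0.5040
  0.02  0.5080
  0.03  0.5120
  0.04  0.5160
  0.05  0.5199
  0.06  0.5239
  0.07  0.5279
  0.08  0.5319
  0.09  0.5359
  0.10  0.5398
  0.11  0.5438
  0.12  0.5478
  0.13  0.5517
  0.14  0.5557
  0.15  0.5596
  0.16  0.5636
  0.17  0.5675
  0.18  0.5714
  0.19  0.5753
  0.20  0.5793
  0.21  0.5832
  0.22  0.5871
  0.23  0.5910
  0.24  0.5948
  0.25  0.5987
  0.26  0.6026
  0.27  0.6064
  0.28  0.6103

σ√T = 0.26·√0.75 = 0.2252
d₁ = [ln(200/220) + (0.085 + 0.26²/2)·0.75] / 0.2252 = [-0.0953 + 0.0891] / 0.2252 = -0.0276 ≈ -0.03
d₂ = d₁ − σ√T = -0.0276 − 0.2252 = -0.2527 ≈ -0.25
exp(−rT) = exp(−0.085·0.75) = 0.9382
N(−d₂) = N(0.25) = 0.5987;  N(−d₁) = N(0.03) = 0.5120
P = 220·0.9382·0.5987 − 200·0.5120 = 123.5741 − 102.4000 = 21.1741

$21.17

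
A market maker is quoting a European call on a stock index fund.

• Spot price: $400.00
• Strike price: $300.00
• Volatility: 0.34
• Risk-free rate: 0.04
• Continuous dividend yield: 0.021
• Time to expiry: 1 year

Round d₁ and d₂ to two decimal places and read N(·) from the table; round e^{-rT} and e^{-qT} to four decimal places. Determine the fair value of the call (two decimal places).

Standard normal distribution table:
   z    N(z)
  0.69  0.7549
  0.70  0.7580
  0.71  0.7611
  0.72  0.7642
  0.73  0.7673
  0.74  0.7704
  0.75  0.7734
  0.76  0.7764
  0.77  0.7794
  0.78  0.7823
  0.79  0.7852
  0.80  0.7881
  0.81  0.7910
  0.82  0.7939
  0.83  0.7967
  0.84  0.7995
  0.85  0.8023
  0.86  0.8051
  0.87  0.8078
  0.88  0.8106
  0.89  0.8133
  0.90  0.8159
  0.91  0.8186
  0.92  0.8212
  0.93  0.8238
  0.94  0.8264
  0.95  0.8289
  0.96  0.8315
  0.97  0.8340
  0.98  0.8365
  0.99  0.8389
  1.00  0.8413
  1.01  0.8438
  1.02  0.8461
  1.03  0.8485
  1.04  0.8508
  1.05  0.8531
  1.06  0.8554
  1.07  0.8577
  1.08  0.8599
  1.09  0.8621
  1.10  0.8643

T = 1;  σ√T = 0.3400
d₁ = [ln(400/300) + (0.04 − 0.021 + ½·0.34²)·1] / (σ√T) = (0.2877 + 0.0768) / 0.3400 = 1.0720 ⇒ 1.07
d₂ = 1.0720 − 0.3400 = 0.7320 ⇒ 0.73
exp(−qT) = exp(−0.021·1) = 0.9792;  exp(−rT) = exp(−0.04·1) = 0.9608
C = 400·0.9792·N(1.07) − 300·0.9608·N(0.73) = 400·0.9792·0.8577 − 300·0.9608·0.7673 = 335.9439 − 221.1666 = 114.7774

$114.78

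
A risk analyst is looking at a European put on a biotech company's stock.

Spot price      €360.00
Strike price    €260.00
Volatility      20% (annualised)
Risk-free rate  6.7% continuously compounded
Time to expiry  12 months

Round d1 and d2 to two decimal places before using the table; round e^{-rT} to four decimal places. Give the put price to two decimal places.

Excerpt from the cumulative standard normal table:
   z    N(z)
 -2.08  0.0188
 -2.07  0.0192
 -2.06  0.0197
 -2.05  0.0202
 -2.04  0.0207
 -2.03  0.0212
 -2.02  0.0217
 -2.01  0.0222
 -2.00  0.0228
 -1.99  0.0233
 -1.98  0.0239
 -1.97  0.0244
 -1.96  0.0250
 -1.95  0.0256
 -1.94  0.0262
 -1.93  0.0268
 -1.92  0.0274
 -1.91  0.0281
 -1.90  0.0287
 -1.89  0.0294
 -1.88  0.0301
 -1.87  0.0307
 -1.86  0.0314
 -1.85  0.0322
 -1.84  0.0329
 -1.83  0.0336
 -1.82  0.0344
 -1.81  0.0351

€0.54

T = 1;  σ√T = 0.2000
ln(S/K) + (r + σ²/2)T = ln(360/260) + (0.067 + 0.2²/2)·1 = 0.3254 + 0.0870 = 0.4124
d₁ = 0.4124 / 0.2000 = 2.0621 → 2.06
d₂ = d₁ − σ√T = 2.0621 − 0.2000 = 1.8621 → 1.86
e^(−rT) = e^(−0.067·1) = 0.9352
N(−d₂) = N(-1.86) = 0.0314;  N(−d₁) = N(-2.06) = 0.0197
P = 260·0.9352·0.0314 − 360·0.0197 = 7.6350 − 7.0920 = 0.5430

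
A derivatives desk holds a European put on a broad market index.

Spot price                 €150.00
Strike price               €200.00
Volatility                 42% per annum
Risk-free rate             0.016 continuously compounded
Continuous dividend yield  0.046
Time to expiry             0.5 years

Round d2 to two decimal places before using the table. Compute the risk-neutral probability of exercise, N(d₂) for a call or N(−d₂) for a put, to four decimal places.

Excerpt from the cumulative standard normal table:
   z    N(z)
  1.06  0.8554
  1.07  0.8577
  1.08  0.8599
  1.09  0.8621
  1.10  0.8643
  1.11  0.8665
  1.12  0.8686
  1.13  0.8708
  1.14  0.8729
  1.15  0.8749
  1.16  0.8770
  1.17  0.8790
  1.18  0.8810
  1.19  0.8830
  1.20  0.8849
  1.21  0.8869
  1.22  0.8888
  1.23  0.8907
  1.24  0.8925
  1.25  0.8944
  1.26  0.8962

σ√T = 0.42·√0.5 = 0.2970
d₁ = [ln(150/200) + (0.016 − 0.046 + ½·0.42²)·0.5] / (σ√T) = (-0.2877 + 0.0291) / 0.2970 = -0.8707 which rounds to -0.87
d₂ = -0.8707 − 0.2970 = -1.1677 which rounds to -1.17
Pr(exercise) under Q = N(−d₂) = N(1.17) = 0.8790

0.8790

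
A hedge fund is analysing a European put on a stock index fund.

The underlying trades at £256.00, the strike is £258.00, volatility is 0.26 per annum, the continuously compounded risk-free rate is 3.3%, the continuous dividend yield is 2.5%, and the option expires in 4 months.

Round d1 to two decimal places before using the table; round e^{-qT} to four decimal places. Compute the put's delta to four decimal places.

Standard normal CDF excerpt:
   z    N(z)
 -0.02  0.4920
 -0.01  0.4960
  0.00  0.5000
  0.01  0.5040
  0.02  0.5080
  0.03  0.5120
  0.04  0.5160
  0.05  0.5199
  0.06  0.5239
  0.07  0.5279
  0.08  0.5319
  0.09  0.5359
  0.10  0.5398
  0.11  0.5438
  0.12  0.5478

-0.4800

σ√T = 0.26·√0.3333 = 0.1501
d₁ = [ln(256/258) + (0.033 − 0.025 + 0.26²/2)·0.3333] / 0.1501 = [-0.0078 + 0.0139] / 0.1501 = 0.0410 which rounds to 0.04
N(d₁) = N(0.04) = 0.5160
Δ_put = e^(−qT)·(N(d₁) − 1) = 0.9917·(0.5160 − 1) = -0.4800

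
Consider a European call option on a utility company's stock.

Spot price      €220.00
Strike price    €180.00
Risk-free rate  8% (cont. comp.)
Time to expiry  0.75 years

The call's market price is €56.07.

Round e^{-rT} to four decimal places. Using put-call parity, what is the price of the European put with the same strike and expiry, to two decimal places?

e^(−rT) = e^(−0.08·0.75) = 0.9418
Put-call parity: C − P = S − K·e^(−rT) = 220 − 180·0.9418 = 220 − 169.5240 = 50.4760
P = C − (C − P) = 56.07 − (50.4760) = 5.5940

€5.59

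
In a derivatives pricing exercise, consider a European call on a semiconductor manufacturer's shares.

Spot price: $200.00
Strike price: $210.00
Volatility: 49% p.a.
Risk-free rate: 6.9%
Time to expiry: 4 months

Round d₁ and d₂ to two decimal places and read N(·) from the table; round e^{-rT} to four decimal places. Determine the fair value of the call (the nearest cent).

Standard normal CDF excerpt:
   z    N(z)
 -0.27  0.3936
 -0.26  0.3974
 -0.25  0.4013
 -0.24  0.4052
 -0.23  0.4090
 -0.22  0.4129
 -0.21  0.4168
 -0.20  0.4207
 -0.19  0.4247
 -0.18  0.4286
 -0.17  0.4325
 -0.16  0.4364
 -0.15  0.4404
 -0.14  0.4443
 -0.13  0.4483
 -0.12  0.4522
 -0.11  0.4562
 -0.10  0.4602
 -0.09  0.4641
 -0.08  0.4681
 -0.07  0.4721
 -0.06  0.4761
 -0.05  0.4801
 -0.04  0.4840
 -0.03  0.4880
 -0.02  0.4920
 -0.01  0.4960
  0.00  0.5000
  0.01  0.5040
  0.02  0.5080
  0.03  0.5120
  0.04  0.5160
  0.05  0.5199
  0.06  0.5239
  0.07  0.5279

$20.04

T = 0.3333;  σ√T = 0.2829
d₁ = [ln(200/210) + (0.069 + ½·0.49²)·0.3333] / (σ√T) = (-0.0488 + 0.0630) / 0.2829 = 0.0503 → 0.05
d₂ = 0.0503 − 0.2829 = -0.2326 → -0.23
exp(−rT) = exp(−0.069·0.3333) = 0.9773
C = 200·N(0.05) − 210·0.9773·N(-0.23) = 200·0.5199 − 210·0.9773·0.4090 = 103.9800 − 83.9403 = 20.0397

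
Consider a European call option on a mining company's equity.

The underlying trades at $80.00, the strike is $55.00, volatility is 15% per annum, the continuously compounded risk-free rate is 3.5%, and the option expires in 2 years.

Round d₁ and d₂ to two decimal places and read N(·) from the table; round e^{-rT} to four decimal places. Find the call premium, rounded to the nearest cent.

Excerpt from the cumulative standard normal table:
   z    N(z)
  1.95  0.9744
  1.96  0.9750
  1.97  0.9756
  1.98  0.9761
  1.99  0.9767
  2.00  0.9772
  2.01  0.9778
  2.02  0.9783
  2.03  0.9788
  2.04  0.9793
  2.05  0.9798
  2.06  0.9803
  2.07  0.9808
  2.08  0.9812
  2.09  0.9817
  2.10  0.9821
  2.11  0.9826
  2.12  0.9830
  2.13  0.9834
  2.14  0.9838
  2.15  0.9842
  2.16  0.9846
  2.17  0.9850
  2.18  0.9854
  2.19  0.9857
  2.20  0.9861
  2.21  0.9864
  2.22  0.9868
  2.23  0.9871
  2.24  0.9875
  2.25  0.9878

$28.80

σ√T = 0.15 × 1.4142 = 0.2121
d₁ = [ln(80/55) + (0.035 + ½·0.15²)·2] / (σ√T) = (0.3747 + 0.0925) / 0.2121 = 2.2024 ≈ 2.20
d₂ = 2.2024 − 0.2121 = 1.9902 ≈ 1.99
e^(−rT) = e^(−0.035·2) = 0.9324
N(d₁) = N(2.20) = 0.9861;  N(d₂) = N(1.99) = 0.9767
C = 80·0.9861 − 55·0.9324·0.9767 = 78.8880 − 50.0871 = 28.8009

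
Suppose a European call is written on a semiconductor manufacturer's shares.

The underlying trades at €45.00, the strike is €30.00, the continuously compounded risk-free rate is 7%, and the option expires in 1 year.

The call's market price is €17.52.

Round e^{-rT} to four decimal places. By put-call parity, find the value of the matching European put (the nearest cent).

e^(−rT) = e^(−0.07·1) = 0.9324
Put-call parity: C − P = S − K·e^(−rT) = 45 − 30·0.9324 = 45 − 27.9720 = 17.0280
P = C − (C − P) = 17.52 − (17.0280) = 0.4920

€0.49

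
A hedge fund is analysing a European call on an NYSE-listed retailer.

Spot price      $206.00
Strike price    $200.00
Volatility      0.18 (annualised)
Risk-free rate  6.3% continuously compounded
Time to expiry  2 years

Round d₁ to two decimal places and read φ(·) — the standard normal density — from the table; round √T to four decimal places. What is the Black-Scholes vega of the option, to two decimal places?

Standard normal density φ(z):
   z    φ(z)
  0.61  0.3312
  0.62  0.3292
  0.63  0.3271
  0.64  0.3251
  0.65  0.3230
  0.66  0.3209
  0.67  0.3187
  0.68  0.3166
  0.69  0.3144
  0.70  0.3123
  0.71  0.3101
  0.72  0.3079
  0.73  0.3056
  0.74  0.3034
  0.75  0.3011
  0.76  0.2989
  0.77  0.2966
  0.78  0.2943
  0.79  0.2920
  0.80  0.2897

88.39

T = 2;  σ√T = 0.2546
d₁ = [ln(206/200) + (0.063 + 0.18²/2)·2] / 0.2546 = [0.0296 + 0.1584] / 0.2546 = 0.7384 ⇒ 0.74
√T = √2 = 1.4142
φ(d₁) = φ(0.74) = 0.3034
vega = S·φ(d₁)·√T = 206·0.3034·1.4142 = 88.3881
(Vega is the same for a European call and put with the same parameters.)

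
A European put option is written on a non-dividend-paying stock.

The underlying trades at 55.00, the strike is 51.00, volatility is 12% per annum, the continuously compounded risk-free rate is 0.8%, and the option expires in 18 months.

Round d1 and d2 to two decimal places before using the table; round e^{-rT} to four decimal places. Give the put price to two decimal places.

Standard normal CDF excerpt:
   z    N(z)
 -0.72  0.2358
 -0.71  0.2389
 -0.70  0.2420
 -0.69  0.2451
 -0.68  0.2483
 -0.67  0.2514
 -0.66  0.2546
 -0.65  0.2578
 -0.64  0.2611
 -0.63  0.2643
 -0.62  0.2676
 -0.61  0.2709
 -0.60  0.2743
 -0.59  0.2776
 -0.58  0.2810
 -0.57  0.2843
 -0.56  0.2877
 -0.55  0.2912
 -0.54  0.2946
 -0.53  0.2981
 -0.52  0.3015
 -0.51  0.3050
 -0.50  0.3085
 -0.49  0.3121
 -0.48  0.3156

T = 1.5;  σ√T = 0.1470
ln(S/K) + (r + σ²/2)T = ln(55/51) + (0.008 + 0.12²/2)·1.5 = 0.0755 + 0.0228 = 0.0983
d₁ = 0.0983 / 0.1470 = 0.6689 ⇒ 0.67
d₂ = d₁ − σ√T = 0.6689 − 0.1470 = 0.5219 ⇒ 0.52
e^(−rT) = e^(−0.008·1.5) = 0.9881
N(−d₂) = N(-0.52) = 0.3015;  N(−d₁) = N(-0.67) = 0.2514
P = 51·0.9881·0.3015 − 55·0.2514 = 15.1935 − 13.8270 = 1.3665

1.37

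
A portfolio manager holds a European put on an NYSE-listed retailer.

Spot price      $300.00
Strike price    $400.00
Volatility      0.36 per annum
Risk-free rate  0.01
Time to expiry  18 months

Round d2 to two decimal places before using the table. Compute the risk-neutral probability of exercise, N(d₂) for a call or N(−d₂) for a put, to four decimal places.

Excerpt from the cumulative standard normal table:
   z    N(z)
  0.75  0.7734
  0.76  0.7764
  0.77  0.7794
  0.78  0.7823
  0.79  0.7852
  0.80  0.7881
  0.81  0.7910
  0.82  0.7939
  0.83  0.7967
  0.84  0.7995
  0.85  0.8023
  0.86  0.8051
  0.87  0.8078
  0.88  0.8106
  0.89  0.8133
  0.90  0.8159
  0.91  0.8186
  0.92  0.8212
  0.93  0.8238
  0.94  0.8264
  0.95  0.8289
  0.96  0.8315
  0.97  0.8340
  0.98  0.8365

0.7995

T = 1.5;  σ√T = 0.4409
ln(S/K) + (r + σ²/2)T = ln(300/400) + (0.01 + 0.36²/2)·1.5 = -0.2877 + 0.1122 = -0.1755
d₁ = -0.1755 / 0.4409 = -0.3980 ⇒ -0.40
d₂ = d₁ − σ√T = -0.3980 − 0.4409 = -0.8389 ⇒ -0.84
Pr(exercise) under Q = N(−d₂) = N(0.84) = 0.7995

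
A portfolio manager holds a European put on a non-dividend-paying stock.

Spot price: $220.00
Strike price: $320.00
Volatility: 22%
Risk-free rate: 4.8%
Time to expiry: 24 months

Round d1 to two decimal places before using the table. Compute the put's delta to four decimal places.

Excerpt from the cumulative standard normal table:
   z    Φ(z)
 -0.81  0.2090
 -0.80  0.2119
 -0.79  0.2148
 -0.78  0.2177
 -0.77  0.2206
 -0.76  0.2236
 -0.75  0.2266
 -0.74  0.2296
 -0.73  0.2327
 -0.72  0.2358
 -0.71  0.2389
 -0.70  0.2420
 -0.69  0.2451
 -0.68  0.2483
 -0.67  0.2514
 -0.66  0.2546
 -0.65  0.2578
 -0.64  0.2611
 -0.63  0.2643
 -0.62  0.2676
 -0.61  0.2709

-0.7704

σ√T = 0.22 × 1.4142 = 0.3111
d₁ = [ln(220/320) + (0.048 + 0.22²/2)·2] / 0.3111 = [-0.3747 + 0.1444] / 0.3111 = -0.7402 → -0.74
N(d₁) = N(-0.74) = 0.2296
Δ_put = N(d₁) − 1 = 0.2296 − 1 = -0.7704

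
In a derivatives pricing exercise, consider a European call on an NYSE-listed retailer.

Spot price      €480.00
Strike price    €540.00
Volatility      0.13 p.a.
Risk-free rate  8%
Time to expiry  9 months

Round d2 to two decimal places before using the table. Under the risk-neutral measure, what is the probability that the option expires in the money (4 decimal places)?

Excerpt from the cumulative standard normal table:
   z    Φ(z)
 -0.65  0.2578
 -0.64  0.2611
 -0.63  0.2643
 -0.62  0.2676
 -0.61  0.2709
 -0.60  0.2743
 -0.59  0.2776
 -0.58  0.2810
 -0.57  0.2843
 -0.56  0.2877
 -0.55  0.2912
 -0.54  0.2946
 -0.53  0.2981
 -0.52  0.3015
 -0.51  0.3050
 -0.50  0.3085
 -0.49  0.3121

T = 0.75;  σ√T = 0.1126
d₁ = [ln(480/540) + (0.08 + 0.13²/2)·0.75] / 0.1126 = [-0.1178 + 0.0663] / 0.1126 = -0.4570 ⇒ -0.46
d₂ = d₁ − σ√T = -0.4570 − 0.1126 = -0.5695 ⇒ -0.57
Risk-neutral Pr[S_T > K] = N(d₂) = N(-0.57) = 0.2843

0.2843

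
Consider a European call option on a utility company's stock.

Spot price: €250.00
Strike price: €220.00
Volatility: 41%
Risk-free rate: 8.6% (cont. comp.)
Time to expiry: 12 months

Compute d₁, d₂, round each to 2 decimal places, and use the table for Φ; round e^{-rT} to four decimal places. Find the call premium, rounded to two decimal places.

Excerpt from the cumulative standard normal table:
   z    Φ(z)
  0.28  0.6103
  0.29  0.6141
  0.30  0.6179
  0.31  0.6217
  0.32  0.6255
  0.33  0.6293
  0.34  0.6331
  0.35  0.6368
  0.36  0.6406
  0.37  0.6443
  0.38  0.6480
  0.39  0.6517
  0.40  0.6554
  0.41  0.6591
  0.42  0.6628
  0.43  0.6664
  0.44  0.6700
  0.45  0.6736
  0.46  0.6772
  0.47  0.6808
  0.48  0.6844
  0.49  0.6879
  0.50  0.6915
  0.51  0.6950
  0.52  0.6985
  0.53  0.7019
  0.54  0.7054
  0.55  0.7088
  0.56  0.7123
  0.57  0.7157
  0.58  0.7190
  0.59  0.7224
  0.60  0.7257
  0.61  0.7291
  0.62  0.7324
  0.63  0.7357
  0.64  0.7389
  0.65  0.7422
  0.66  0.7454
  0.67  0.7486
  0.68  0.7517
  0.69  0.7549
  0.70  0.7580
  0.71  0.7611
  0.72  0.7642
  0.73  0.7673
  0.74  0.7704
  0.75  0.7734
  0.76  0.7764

T = 1;  σ√T = 0.4100
d₁ = [ln(250/220) + (0.086 + 0.41²/2)·1] / 0.4100 = [0.1278 + 0.1700] / 0.4100 = 0.7265 which rounds to 0.73
d₂ = d₁ − σ√T = 0.7265 − 0.4100 = 0.3165 which rounds to 0.32
e^(−rT) = e^(−0.086·1) = 0.9176
N(d₁) = N(0.73) = 0.7673;  N(d₂) = N(0.32) = 0.6255
C = 250·0.7673 − 220·0.9176·0.6255 = 191.8250 − 126.2709 = 65.5541

€65.55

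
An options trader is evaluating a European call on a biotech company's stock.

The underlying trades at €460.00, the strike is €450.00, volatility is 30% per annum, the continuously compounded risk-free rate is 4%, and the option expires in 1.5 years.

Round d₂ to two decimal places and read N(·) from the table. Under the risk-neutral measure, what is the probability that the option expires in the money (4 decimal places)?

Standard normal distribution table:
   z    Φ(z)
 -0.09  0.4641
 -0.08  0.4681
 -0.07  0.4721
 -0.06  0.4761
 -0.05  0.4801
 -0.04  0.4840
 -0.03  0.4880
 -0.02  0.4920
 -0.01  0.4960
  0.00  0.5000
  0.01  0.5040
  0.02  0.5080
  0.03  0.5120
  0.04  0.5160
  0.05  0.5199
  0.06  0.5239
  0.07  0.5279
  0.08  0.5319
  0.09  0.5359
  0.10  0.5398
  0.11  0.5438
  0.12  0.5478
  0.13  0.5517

σ√T = 0.3 × 1.2247 = 0.3674
d₁ = [ln(460/450) + (0.04 + 0.3²/2)·1.5] / 0.3674 = [0.0220 + 0.1275] / 0.3674 = 0.4068 ⇒ 0.41
d₂ = d₁ − σ√T = 0.4068 − 0.3674 = 0.0394 ⇒ 0.04
Pr(exercise) under Q = N(d₂) = 0.5160

0.5160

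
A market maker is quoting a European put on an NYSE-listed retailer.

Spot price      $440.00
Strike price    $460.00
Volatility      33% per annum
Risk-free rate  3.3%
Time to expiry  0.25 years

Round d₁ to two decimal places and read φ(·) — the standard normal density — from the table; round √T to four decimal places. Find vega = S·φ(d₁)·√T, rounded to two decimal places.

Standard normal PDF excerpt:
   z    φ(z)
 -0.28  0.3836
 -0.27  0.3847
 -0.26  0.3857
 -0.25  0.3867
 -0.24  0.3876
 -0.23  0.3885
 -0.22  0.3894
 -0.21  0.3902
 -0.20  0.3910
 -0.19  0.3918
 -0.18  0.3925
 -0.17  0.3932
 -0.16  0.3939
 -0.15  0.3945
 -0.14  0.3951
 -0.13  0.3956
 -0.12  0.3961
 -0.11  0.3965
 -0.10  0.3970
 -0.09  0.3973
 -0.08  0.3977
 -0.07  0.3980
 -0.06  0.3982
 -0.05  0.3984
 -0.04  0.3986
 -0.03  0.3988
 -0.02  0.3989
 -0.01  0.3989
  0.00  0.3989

σ√T = 0.33·√0.25 = 0.1650
d₁ = [ln(440/460) + (0.033 + 0.33²/2)·0.25] / 0.1650 = [-0.0445 + 0.0219] / 0.1650 = -0.1369 ≈ -0.14
√T = √0.25 = 0.5000
φ(d₁) = φ(-0.14) = 0.3951
vega = S·φ(d₁)·√T = 440·0.3951·0.5000 = 86.9220

86.92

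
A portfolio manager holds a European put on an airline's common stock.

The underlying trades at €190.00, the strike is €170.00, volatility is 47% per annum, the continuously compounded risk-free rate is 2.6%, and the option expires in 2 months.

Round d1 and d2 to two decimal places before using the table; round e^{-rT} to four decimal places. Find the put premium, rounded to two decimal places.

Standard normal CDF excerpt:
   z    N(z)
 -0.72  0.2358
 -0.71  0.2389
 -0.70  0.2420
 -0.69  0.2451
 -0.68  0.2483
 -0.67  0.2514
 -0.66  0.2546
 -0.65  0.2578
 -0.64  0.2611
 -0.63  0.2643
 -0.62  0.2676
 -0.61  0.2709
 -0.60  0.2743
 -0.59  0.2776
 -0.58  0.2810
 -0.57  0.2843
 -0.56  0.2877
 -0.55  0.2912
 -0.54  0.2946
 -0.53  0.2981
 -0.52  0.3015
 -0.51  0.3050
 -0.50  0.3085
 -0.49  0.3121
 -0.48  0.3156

€5.65

σ√T = 0.47·√0.1667 = 0.1919
d₁ = [ln(190/170) + (0.026 + 0.47²/2)·0.1667] / 0.1919 = [0.1112 + 0.0227] / 0.1919 = 0.6982 ≈ 0.70
d₂ = d₁ − σ√T = 0.6982 − 0.1919 = 0.5063 ≈ 0.51
exp(−rT) = exp(−0.026·0.1667) = 0.9957
P = 170·0.9957·N(-0.51) − 190·N(-0.70) = 170·0.9957·0.3050 − 190·0.2420 = 51.6270 − 45.9800 = 5.6470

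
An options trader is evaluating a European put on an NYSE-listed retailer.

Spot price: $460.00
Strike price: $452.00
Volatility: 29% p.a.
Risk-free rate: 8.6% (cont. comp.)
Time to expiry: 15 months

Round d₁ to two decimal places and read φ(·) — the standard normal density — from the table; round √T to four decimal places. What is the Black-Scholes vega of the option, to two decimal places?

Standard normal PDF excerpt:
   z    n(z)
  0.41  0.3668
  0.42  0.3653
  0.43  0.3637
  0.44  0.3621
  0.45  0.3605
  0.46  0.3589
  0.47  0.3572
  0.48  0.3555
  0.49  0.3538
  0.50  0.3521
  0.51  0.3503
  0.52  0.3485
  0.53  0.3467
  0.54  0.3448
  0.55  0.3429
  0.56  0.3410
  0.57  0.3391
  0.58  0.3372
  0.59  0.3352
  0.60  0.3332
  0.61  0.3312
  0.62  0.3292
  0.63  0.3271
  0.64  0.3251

T = 1.25;  σ√T = 0.3242
d₁ = [ln(460/452) + (0.086 + 0.29²/2)·1.25] / 0.3242 = [0.0175 + 0.1601] / 0.3242 = 0.5478 ≈ 0.55
√T = √1.25 = 1.1180
φ(d₁) = φ(0.55) = 0.3429
vega = S·φ(d₁)·√T = 460·0.3429·1.1180 = 176.3466
(Call and put vega coincide under Black-Scholes.)

176.35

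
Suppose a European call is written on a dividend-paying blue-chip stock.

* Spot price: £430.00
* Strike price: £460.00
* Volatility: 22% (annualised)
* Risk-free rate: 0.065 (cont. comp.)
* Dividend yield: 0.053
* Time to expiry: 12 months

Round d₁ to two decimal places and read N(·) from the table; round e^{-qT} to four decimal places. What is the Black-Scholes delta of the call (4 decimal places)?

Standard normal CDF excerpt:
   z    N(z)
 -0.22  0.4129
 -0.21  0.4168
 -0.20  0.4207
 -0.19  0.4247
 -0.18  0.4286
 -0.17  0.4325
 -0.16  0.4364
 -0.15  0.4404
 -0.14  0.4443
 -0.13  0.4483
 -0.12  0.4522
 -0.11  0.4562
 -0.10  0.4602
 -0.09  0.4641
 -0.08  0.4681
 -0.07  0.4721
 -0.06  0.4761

0.4214

σ√T = 0.22·√1 = 0.2200
d₁ = [ln(430/460) + (0.065 − 0.053 + 0.22²/2)·1] / 0.2200 = [-0.0674 + 0.0362] / 0.2200 = -0.1420 ≈ -0.14
N(d₁) = N(-0.14) = 0.4443
Δ_call = exp(−qT)·N(d₁) = 0.9484·0.4443 = 0.4214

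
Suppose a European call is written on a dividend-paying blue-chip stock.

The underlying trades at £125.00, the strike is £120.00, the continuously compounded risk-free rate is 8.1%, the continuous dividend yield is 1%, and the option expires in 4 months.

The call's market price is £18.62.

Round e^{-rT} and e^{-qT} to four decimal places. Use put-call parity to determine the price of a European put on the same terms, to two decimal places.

e^(−qT) = e^(−0.01·0.3333) = 0.9967;  e^(−rT) = e^(−0.081·0.3333) = 0.9734
Put-call parity: C − P = S·e^(−qT) − K·e^(−rT) = 125·0.9967 − 120·0.9734 = 124.5875 − 116.8080 = 7.7795
P = C − (C − P) = 18.62 − (7.7795) = 10.8405

£10.84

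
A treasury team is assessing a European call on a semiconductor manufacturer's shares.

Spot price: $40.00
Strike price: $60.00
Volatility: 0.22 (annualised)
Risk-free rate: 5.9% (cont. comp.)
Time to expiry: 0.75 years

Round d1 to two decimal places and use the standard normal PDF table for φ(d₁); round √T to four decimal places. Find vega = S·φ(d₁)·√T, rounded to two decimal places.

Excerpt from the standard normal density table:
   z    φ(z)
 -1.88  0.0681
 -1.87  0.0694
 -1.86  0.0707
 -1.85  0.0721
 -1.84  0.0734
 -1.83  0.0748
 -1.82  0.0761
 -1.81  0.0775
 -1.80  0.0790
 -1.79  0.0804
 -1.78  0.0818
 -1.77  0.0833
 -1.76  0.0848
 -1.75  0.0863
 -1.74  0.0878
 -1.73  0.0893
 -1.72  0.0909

2.74

σ√T = 0.22 × 0.8660 = 0.1905
ln(S/K) + (r + σ²/2)T = ln(40/60) + (0.059 + 0.22²/2)·0.75 = -0.4055 + 0.0624 = -0.3431
d₁ = -0.3431 / 0.1905 = -1.8006 ≈ -1.80
√T = √0.75 = 0.8660
φ(d₁) = φ(-1.80) = 0.0790
vega = S·φ(d₁)·√T = 40·0.0790·0.8660 = 2.7366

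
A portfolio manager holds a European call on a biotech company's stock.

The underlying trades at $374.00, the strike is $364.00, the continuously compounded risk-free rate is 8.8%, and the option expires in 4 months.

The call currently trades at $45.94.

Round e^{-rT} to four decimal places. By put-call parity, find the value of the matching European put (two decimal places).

$25.42

exp(−rT) = exp(−0.088·0.3333) = 0.9711
Put-call parity: C − P = S − K·e^(−rT) = 374 − 364·0.9711 = 374 − 353.4804 = 20.5196
P = C − (C − P) = 45.94 − (20.5196) = 25.4204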